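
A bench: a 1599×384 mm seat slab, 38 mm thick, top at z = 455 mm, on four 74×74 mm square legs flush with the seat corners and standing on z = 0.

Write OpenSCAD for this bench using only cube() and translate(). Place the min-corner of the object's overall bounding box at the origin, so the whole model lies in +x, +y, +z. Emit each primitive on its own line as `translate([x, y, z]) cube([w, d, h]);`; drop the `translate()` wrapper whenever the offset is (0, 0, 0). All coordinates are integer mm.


translate([0, 0, 417]) cube([1599, 384, 38]);
cube([74, 74, 417]);
translate([0, 310, 0]) cube([74, 74, 417]);
translate([1525, 0, 0]) cube([74, 74, 417]);
translate([1525, 310, 0]) cube([74, 74, 417]);


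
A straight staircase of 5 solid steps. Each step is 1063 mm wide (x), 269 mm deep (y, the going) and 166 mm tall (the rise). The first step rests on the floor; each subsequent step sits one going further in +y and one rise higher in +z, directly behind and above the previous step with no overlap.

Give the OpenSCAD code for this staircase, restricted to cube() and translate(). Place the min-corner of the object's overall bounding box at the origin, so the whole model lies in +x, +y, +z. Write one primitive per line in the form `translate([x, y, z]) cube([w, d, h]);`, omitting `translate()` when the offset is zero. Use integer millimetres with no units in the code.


cube([1063, 269, 166]);
translate([0, 269, 166]) cube([1063, 269, 166]);
translate([0, 538, 332]) cube([1063, 269, 166]);
translate([0, 807, 498]) cube([1063, 269, 166]);
translate([0, 1076, 664]) cube([1063, 269, 166]);


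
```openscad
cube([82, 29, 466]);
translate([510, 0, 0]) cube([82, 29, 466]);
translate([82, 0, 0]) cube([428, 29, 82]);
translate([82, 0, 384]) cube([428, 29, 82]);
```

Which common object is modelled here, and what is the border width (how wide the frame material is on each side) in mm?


A picture frame. The border width is 82 mm.

Four thin pieces enclosing a rectangular opening — a picture frame. The two full-height stiles are 466 mm tall; the top rail sits at z = 384 and is 82 mm tall, so the border above the opening is 466 − 384 = 82 mm, matching the stile x-width.


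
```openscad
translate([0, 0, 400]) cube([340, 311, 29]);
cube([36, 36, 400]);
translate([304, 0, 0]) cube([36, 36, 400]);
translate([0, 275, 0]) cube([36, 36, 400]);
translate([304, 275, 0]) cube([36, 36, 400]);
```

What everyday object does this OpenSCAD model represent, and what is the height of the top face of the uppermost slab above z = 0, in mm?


A stool. The seat height is 429 mm.

A 340×311×29 slab at z = 400 on four corner posts — a stool. The seat top is 400 + 29 = 429 mm.


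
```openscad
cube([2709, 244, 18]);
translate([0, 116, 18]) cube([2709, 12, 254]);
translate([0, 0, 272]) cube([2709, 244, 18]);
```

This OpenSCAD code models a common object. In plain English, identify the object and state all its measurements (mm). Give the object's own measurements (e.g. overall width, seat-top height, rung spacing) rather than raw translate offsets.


An I-beam lying along x, 2709 mm long. Overall section height 290 mm. Two flanges 244 mm wide (y) and 18 mm thick, one on the floor and one at the top; a web 12 mm thick runs between them, centred on the flange width.


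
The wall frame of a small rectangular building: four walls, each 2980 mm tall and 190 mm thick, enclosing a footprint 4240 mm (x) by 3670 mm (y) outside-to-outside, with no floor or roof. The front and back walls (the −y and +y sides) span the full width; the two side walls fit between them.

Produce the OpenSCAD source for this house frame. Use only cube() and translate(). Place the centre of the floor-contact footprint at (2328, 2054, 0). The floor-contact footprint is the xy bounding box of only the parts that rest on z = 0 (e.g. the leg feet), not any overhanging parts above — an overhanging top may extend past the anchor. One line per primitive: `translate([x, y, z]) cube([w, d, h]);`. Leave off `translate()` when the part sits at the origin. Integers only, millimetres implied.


translate([208, 219, 0]) cube([4240, 190, 2980]);
translate([208, 3699, 0]) cube([4240, 190, 2980]);
translate([208, 409, 0]) cube([190, 3290, 2980]);
translate([4258, 409, 0]) cube([190, 3290, 2980]);


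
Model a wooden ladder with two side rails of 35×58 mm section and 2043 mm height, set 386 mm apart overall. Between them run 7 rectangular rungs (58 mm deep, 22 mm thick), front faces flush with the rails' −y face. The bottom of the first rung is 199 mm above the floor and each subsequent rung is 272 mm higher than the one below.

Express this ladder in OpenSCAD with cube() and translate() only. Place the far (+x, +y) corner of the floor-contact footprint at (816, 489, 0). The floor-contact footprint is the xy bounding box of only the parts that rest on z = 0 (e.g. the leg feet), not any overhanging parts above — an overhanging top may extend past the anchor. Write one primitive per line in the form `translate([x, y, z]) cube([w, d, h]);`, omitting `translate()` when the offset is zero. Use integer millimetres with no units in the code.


// rung span = 386 - 2*35 = 316
// rung[k] z = 199 + k*272
translate([430, 431, 0]) cube([35, 58, 2043]);
translate([781, 431, 0]) cube([35, 58, 2043]);
translate([465, 431, 199]) cube([316, 58, 22]);
translate([465, 431, 471]) cube([316, 58, 22]);
translate([465, 431, 743]) cube([316, 58, 22]);
translate([465, 431, 1015]) cube([316, 58, 22]);
translate([465, 431, 1287]) cube([316, 58, 22]);
translate([465, 431, 1559]) cube([316, 58, 22]);
translate([465, 431, 1831]) cube([316, 58, 22]);


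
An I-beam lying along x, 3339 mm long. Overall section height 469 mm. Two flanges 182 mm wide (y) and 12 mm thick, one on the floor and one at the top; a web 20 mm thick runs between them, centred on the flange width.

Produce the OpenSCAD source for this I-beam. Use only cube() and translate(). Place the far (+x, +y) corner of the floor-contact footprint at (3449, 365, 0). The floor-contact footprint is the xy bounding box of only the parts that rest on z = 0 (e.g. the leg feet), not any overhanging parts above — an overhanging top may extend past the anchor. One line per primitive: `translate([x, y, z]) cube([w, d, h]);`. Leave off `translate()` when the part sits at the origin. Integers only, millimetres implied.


translate([110, 183, 0]) cube([3339, 182, 12]);
translate([110, 264, 12]) cube([3339, 20, 445]);
translate([110, 183, 457]) cube([3339, 182, 12]);


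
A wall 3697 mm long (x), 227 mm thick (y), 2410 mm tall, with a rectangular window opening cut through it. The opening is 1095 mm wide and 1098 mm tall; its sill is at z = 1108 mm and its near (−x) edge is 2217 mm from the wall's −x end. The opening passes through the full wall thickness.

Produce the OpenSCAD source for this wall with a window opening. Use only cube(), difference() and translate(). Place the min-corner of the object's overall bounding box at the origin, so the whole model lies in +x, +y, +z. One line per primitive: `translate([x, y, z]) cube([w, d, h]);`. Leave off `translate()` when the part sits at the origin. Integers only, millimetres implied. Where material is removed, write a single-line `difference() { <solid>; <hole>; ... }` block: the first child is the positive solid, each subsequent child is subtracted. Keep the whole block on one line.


difference() { cube([3697, 227, 2410]); translate([2217, 0, 1108]) cube([1095, 227, 1098]); }


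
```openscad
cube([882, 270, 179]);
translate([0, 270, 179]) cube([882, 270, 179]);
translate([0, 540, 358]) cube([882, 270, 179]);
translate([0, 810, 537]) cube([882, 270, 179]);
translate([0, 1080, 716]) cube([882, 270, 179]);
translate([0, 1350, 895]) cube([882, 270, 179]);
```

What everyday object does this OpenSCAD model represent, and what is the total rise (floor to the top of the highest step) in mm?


A staircase. The total rise is 1074 mm.

6 identical blocks, each offset up and back from the previous — a staircase. Each step is 179 mm tall and there are 6 of them, so the total rise is 6 × 179 = 1074 mm.


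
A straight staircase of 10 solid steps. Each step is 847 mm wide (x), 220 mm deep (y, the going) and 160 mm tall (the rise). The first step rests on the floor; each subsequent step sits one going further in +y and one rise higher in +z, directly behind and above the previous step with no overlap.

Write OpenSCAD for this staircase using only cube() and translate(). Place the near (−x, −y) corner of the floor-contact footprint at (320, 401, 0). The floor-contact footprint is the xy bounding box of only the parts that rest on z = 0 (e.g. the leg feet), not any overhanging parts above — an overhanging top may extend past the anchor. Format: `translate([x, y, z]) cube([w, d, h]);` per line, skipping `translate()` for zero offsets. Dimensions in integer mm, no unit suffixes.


translate([320, 401, 0]) cube([847, 220, 160]);
translate([320, 621, 160]) cube([847, 220, 160]);
translate([320, 841, 320]) cube([847, 220, 160]);
translate([320, 1061, 480]) cube([847, 220, 160]);
translate([320, 1281, 640]) cube([847, 220, 160]);
translate([320, 1501, 800]) cube([847, 220, 160]);
translate([320, 1721, 960]) cube([847, 220, 160]);
translate([320, 1941, 1120]) cube([847, 220, 160]);
translate([320, 2161, 1280]) cube([847, 220, 160]);
translate([320, 2381, 1440]) cube([847, 220, 160]);


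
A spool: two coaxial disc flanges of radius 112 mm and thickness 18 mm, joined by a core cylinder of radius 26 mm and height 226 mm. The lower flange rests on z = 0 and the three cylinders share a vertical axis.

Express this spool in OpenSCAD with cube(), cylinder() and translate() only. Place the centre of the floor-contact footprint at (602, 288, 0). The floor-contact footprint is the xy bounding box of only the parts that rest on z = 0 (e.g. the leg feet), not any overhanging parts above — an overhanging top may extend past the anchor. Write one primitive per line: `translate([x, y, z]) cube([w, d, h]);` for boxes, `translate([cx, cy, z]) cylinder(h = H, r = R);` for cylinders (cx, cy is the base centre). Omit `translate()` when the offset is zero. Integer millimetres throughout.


translate([602, 288, 0]) cylinder(h = 18, r = 112);
translate([602, 288, 18]) cylinder(h = 226, r = 26);
translate([602, 288, 244]) cylinder(h = 18, r = 112);


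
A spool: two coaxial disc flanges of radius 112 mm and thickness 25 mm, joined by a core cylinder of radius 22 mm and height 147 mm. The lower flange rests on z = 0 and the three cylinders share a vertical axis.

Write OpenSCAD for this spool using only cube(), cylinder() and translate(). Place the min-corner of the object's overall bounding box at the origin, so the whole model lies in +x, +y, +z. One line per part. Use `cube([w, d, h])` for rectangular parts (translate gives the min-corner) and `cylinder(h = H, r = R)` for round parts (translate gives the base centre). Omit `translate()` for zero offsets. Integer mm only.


translate([112, 112, 0]) cylinder(h = 25, r = 112);
translate([112, 112, 25]) cylinder(h = 147, r = 22);
translate([112, 112, 172]) cylinder(h = 25, r = 112);


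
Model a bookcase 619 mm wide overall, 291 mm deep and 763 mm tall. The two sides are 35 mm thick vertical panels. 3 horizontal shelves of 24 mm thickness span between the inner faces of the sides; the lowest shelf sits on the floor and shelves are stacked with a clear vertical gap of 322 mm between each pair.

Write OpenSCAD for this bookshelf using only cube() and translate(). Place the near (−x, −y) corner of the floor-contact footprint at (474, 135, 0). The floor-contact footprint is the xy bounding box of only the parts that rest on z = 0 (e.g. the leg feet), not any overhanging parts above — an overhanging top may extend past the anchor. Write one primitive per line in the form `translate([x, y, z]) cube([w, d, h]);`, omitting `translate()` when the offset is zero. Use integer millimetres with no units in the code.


translate([474, 135, 0]) cube([35, 291, 763]);
translate([1058, 135, 0]) cube([35, 291, 763]);
translate([509, 135, 0]) cube([549, 291, 24]);
translate([509, 135, 346]) cube([549, 291, 24]);
translate([509, 135, 692]) cube([549, 291, 24]);


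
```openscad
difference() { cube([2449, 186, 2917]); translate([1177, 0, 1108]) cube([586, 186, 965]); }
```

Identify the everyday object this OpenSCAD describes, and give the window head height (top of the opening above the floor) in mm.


A wall with a window opening. The window head height is 2073 mm.

A wall with a rectangular opening subtracted — a window. Sill at z = 1108, opening 965 mm tall, so the head is at 1108 + 965 = 2073 mm.


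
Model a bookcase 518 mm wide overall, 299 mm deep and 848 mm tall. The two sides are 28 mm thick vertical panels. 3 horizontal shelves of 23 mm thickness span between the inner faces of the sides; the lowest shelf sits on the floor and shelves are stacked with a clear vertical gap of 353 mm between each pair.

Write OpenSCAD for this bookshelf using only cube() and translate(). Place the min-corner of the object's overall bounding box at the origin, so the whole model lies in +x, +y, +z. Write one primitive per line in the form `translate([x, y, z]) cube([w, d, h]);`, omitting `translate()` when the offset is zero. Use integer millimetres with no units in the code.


cube([28, 299, 848]);
translate([490, 0, 0]) cube([28, 299, 848]);
translate([28, 0, 0]) cube([462, 299, 23]);
translate([28, 0, 376]) cube([462, 299, 23]);
translate([28, 0, 752]) cube([462, 299, 23]);


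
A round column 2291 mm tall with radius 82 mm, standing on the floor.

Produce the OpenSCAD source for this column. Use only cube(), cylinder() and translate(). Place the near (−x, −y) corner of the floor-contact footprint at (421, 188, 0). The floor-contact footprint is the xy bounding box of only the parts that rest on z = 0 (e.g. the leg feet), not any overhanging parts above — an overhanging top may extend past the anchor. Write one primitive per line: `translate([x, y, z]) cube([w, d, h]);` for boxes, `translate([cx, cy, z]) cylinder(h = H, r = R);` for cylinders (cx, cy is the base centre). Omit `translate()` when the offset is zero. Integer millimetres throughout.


translate([503, 270, 0]) cylinder(h = 2291, r = 82);


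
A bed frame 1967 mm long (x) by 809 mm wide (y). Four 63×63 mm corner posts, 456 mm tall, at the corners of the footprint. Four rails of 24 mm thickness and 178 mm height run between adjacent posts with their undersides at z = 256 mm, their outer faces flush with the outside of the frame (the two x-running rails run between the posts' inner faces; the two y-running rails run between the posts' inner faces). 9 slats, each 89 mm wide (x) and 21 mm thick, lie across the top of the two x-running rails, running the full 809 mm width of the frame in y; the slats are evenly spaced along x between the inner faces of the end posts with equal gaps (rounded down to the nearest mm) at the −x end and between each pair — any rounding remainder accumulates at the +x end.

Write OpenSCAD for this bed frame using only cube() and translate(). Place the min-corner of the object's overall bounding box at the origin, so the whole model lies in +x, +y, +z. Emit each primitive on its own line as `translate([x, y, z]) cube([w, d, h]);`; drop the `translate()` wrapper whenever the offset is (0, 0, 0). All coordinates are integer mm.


// slat z = rail_z + rail_h = 256 + 178 = 434
// slat gap = ⌊(1841 − 9·89) / 10⌋ = 104
cube([63, 63, 456]);
translate([0, 746, 0]) cube([63, 63, 456]);
translate([1904, 0, 0]) cube([63, 63, 456]);
translate([1904, 746, 0]) cube([63, 63, 456]);
translate([63, 0, 256]) cube([1841, 24, 178]);
translate([63, 785, 256]) cube([1841, 24, 178]);
translate([0, 63, 256]) cube([24, 683, 178]);
translate([1943, 63, 256]) cube([24, 683, 178]);
translate([167, 0, 434]) cube([89, 809, 21]);
translate([360, 0, 434]) cube([89, 809, 21]);
translate([553, 0, 434]) cube([89, 809, 21]);
translate([746, 0, 434]) cube([89, 809, 21]);
translate([939, 0, 434]) cube([89, 809, 21]);
translate([1132, 0, 434]) cube([89, 809, 21]);
translate([1325, 0, 434]) cube([89, 809, 21]);
translate([1518, 0, 434]) cube([89, 809, 21]);
translate([1711, 0, 434]) cube([89, 809, 21]);


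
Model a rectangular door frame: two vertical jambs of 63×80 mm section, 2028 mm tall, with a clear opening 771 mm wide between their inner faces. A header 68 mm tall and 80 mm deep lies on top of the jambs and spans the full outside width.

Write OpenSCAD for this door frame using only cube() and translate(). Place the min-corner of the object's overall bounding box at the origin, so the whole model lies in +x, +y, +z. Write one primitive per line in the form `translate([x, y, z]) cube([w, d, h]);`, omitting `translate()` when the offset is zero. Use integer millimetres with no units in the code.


cube([63, 80, 2028]);
translate([834, 0, 0]) cube([63, 80, 2028]);
translate([0, 0, 2028]) cube([897, 80, 68]);


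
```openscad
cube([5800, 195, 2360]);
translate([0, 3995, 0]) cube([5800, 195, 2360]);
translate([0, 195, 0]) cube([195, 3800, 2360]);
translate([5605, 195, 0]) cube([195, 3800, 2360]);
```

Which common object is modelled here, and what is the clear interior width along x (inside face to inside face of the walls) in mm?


A house (or room) frame. The interior width is 5410 mm.

Four 2360 mm walls enclosing a rectangle with no floor or roof — a room or house frame. Outside width is 5800 mm and wall thickness is 195 mm, so the interior width is 5800 − 2 × 195 = 5410 mm.


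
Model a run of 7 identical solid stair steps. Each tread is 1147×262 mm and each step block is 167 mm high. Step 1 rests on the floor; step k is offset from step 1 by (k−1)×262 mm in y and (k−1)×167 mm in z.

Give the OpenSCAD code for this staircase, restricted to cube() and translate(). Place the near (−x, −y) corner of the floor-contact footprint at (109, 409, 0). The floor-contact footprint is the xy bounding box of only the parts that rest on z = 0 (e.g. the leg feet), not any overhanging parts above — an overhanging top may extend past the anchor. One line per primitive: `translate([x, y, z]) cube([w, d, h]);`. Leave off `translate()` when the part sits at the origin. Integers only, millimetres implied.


translate([109, 409, 0]) cube([1147, 262, 167]);
translate([109, 671, 167]) cube([1147, 262, 167]);
translate([109, 933, 334]) cube([1147, 262, 167]);
translate([109, 1195, 501]) cube([1147, 262, 167]);
translate([109, 1457, 668]) cube([1147, 262, 167]);
translate([109, 1719, 835]) cube([1147, 262, 167]);
translate([109, 1981, 1002]) cube([1147, 262, 167]);


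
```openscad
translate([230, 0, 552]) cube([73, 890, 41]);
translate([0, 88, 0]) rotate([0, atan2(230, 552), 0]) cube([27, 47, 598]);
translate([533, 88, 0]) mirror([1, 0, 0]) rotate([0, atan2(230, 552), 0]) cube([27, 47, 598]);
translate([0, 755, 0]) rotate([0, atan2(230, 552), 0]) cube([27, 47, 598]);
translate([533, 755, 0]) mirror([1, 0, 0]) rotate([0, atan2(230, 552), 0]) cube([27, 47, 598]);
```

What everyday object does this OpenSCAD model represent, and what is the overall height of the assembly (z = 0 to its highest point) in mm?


A sawhorse. The overall height is 593 mm.

A beam across two mirrored pairs of raked legs — a sawhorse. The beam's underside is at z = 552 (matching the legs' vertical rise in atan2(230, 552)) and the beam is 41 mm tall, so its top is at 552 + 41 = 593 mm. The raked legs top out at the beam's underside, so that is the highest point.


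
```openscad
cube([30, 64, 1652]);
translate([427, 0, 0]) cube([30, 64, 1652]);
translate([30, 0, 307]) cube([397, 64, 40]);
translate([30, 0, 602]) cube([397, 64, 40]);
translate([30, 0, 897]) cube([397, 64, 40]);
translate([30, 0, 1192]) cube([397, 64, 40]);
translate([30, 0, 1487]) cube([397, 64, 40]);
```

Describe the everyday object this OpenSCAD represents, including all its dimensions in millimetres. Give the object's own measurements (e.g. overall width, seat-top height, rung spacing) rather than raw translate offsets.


A straight ladder. Two 30×64 mm vertical rails, 1652 mm tall, stand 457 mm apart (outside-to-outside) with their front faces coplanar on the −y side. 5 rungs, each 64 mm deep and 40 mm tall, span between the inner faces of the rails, front faces flush with the rails. The lowest rung's underside is at z = 307 mm and rungs are spaced 295 mm apart (underside to underside).


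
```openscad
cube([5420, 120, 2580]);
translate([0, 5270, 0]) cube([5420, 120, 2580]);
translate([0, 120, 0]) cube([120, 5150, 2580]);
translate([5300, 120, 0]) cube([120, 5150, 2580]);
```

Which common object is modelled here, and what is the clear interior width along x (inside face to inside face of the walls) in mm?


A house (or room) frame. The interior width is 5180 mm.

Four 2580 mm walls enclosing a rectangle with no floor or roof — a room or house frame. Outside width is 5420 mm and wall thickness is 120 mm, so the interior width is 5420 − 2 × 120 = 5180 mm.


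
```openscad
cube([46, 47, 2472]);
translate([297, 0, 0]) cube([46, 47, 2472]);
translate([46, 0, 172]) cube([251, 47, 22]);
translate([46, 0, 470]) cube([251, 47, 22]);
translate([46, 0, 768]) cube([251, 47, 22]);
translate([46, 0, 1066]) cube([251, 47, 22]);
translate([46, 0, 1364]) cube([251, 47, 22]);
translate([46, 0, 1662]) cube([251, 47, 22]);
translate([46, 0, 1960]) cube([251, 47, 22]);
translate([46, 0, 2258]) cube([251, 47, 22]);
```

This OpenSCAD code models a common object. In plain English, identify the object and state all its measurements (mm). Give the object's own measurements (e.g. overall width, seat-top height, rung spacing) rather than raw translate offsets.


A straight ladder. Two 46×47 mm vertical rails, 2472 mm tall, stand 343 mm apart (outside-to-outside) with their front faces coplanar on the −y side. 8 rungs, each 47 mm deep and 22 mm tall, span between the inner faces of the rails, front faces flush with the rails. The lowest rung's underside is at z = 172 mm and rungs are spaced 298 mm apart (underside to underside).


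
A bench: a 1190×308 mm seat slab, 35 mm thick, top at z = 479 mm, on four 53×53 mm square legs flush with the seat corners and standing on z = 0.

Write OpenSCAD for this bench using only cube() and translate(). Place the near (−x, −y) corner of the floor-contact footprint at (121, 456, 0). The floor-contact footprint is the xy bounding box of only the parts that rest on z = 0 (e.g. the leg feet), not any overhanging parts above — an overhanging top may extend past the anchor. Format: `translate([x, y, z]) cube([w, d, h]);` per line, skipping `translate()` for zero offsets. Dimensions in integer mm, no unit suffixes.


// leg_h = 479 − 35 = 444
translate([121, 456, 444]) cube([1190, 308, 35]);
translate([121, 456, 0]) cube([53, 53, 444]);
translate([121, 711, 0]) cube([53, 53, 444]);
translate([1258, 456, 0]) cube([53, 53, 444]);
translate([1258, 711, 0]) cube([53, 53, 444]);


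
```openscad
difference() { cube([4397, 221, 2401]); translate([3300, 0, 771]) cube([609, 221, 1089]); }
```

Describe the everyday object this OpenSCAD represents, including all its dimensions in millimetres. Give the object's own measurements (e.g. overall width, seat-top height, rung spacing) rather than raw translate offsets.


A wall 4397 mm long (x), 221 mm thick (y), 2401 mm tall, with a rectangular window opening cut through it. The opening is 609 mm wide and 1089 mm tall; its sill is at z = 771 mm and its near (−x) edge is 3300 mm from the wall's −x end. The opening passes through the full wall thickness.


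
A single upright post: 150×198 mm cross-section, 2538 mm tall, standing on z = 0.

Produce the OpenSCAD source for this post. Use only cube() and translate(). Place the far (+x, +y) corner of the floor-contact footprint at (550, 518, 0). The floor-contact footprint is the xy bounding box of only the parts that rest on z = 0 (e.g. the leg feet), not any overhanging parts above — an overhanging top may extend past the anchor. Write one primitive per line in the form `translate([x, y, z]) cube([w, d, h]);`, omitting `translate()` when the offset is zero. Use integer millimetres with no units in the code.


translate([400, 320, 0]) cube([150, 198, 2538]);


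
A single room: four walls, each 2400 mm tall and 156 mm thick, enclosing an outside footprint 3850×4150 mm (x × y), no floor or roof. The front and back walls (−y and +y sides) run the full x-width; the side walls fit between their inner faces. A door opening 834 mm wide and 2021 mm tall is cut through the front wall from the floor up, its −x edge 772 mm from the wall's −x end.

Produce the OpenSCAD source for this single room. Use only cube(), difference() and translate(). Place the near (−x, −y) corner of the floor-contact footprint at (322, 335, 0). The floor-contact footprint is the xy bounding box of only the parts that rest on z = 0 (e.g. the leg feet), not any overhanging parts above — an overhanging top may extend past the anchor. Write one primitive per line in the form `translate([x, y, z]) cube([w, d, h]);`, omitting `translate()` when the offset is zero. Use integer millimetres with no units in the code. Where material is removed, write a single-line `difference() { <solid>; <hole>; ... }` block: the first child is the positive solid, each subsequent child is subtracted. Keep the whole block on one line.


difference() { translate([322, 335, 0]) cube([3850, 156, 2400]); translate([1094, 335, 0]) cube([834, 156, 2021]); }
translate([322, 4329, 0]) cube([3850, 156, 2400]);
translate([322, 491, 0]) cube([156, 3838, 2400]);
translate([4016, 491, 0]) cube([156, 3838, 2400]);


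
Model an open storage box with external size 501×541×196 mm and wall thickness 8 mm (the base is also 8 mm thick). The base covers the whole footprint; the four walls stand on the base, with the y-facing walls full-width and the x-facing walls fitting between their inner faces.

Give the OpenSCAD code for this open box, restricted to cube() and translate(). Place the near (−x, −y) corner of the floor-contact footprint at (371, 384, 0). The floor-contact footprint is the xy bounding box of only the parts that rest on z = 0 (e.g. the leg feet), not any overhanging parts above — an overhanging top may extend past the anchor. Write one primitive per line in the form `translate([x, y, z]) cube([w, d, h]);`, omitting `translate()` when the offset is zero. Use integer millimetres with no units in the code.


translate([371, 384, 0]) cube([501, 541, 8]);
translate([371, 384, 8]) cube([501, 8, 188]);
translate([371, 917, 8]) cube([501, 8, 188]);
translate([371, 392, 8]) cube([8, 525, 188]);
translate([864, 392, 8]) cube([8, 525, 188]);


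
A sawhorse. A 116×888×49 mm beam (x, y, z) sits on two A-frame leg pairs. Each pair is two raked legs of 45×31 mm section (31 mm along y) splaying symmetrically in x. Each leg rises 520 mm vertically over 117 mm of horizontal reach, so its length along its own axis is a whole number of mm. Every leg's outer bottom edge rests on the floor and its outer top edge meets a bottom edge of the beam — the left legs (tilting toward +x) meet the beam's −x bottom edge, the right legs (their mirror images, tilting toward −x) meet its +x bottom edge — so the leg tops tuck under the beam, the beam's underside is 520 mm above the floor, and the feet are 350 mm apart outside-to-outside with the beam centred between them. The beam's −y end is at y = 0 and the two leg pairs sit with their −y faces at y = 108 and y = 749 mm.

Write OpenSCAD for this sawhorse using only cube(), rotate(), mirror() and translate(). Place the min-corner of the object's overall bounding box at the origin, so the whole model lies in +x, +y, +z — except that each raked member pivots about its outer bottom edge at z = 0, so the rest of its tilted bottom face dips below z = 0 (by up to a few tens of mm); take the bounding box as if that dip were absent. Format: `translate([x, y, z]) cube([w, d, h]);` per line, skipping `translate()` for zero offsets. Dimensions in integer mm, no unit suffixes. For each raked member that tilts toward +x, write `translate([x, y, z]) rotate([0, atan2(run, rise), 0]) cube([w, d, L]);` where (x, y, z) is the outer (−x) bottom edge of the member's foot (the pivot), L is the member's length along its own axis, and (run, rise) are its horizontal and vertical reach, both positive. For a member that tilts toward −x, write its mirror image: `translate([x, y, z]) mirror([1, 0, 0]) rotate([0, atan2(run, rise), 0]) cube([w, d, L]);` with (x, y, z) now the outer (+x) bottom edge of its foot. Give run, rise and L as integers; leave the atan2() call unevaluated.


translate([117, 0, 520]) cube([116, 888, 49]);
translate([0, 108, 0]) rotate([0, atan2(117, 520), 0]) cube([45, 31, 533]);
translate([350, 108, 0]) mirror([1, 0, 0]) rotate([0, atan2(117, 520), 0]) cube([45, 31, 533]);
translate([0, 749, 0]) rotate([0, atan2(117, 520), 0]) cube([45, 31, 533]);
translate([350, 749, 0]) mirror([1, 0, 0]) rotate([0, atan2(117, 520), 0]) cube([45, 31, 533]);


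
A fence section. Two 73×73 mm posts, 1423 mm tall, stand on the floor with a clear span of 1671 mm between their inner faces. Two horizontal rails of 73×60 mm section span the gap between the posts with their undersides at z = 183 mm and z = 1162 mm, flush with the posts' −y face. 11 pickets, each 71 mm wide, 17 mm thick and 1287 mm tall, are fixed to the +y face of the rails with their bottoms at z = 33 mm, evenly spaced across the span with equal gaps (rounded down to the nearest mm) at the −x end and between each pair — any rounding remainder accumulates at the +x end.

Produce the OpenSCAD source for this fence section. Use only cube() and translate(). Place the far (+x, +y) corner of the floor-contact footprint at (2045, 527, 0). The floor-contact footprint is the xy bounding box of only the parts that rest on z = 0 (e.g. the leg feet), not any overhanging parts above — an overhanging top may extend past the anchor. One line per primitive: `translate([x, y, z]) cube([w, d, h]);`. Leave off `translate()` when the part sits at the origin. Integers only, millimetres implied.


translate([228, 454, 0]) cube([73, 73, 1423]);
translate([1972, 454, 0]) cube([73, 73, 1423]);
translate([301, 454, 183]) cube([1671, 73, 60]);
translate([301, 454, 1162]) cube([1671, 73, 60]);
translate([375, 527, 33]) cube([71, 17, 1287]);
translate([520, 527, 33]) cube([71, 17, 1287]);
translate([665, 527, 33]) cube([71, 17, 1287]);
translate([810, 527, 33]) cube([71, 17, 1287]);
translate([955, 527, 33]) cube([71, 17, 1287]);
translate([1100, 527, 33]) cube([71, 17, 1287]);
translate([1245, 527, 33]) cube([71, 17, 1287]);
translate([1390, 527, 33]) cube([71, 17, 1287]);
translate([1535, 527, 33]) cube([71, 17, 1287]);
translate([1680, 527, 33]) cube([71, 17, 1287]);
translate([1825, 527, 33]) cube([71, 17, 1287]);


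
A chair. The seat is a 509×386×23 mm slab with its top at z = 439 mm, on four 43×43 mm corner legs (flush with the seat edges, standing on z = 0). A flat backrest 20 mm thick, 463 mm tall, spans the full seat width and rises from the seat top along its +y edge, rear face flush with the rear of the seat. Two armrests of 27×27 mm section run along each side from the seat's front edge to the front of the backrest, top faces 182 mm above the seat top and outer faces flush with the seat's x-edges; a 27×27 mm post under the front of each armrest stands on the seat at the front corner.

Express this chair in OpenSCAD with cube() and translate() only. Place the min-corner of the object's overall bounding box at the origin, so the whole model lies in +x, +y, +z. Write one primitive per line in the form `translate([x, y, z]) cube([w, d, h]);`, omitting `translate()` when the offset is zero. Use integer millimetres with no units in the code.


translate([0, 0, 416]) cube([509, 386, 23]);
cube([43, 43, 416]);
translate([466, 0, 0]) cube([43, 43, 416]);
translate([0, 343, 0]) cube([43, 43, 416]);
translate([466, 343, 0]) cube([43, 43, 416]);
translate([0, 366, 439]) cube([509, 20, 463]);
translate([0, 0, 594]) cube([27, 366, 27]);
translate([482, 0, 594]) cube([27, 366, 27]);
translate([0, 0, 439]) cube([27, 27, 155]);
translate([482, 0, 439]) cube([27, 27, 155]);


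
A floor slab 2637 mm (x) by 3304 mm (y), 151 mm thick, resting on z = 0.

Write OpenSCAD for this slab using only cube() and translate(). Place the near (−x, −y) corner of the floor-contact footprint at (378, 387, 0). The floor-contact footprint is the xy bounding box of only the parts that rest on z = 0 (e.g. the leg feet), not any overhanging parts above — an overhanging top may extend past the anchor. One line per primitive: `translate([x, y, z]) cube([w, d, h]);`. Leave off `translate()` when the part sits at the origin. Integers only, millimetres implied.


translate([378, 387, 0]) cube([2637, 3304, 151]);


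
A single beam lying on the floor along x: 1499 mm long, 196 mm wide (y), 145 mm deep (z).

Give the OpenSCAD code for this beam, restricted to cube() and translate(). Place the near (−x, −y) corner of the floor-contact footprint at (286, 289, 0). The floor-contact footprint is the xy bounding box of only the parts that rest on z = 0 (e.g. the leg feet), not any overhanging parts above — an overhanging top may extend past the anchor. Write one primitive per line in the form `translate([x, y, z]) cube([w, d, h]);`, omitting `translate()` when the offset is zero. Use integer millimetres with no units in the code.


translate([286, 289, 0]) cube([1499, 196, 145]);


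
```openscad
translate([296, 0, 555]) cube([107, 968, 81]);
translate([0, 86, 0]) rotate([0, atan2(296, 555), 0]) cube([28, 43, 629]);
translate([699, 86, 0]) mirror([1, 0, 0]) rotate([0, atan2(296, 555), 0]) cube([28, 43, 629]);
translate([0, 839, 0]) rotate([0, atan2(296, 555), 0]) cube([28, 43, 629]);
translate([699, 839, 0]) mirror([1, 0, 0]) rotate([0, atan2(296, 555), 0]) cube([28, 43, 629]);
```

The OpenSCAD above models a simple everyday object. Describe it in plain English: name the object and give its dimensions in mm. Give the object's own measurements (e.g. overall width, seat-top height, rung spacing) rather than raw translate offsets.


A sawhorse. A 107×968×81 mm beam (x, y, z) sits on two A-frame leg pairs. Each pair is two raked legs of 28×43 mm section (43 mm along y) splaying symmetrically in x. Each leg rises 555 mm vertically over 296 mm of horizontal reach and is 629 mm long along its own axis. Every leg's outer bottom edge rests on the floor and its outer top edge meets a bottom edge of the beam — the left legs (tilting toward +x) meet the beam's −x bottom edge, the right legs (their mirror images, tilting toward −x) meet its +x bottom edge — so the leg tops tuck under the beam, the beam's underside is 555 mm above the floor, and the feet are 699 mm apart outside-to-outside with the beam centred between them. The two leg pairs are set in 86 mm from either end of the beam.


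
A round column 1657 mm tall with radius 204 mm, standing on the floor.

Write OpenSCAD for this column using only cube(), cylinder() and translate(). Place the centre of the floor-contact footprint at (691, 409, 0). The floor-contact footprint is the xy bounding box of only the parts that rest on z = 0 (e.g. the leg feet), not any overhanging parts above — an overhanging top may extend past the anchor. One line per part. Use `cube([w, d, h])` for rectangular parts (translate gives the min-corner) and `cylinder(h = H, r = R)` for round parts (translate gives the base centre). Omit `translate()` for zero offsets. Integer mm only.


translate([691, 409, 0]) cylinder(h = 1657, r = 204);


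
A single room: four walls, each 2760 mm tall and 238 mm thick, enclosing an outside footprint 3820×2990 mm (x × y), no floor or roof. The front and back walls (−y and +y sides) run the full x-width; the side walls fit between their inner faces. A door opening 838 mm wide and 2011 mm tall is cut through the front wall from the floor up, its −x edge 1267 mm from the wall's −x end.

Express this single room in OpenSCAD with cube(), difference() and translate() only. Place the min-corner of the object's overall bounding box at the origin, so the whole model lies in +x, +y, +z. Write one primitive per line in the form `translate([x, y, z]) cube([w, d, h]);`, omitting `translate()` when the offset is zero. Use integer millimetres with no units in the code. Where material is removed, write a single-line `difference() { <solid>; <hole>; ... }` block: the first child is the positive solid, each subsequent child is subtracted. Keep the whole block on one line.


difference() { cube([3820, 238, 2760]); translate([1267, 0, 0]) cube([838, 238, 2011]); }
translate([0, 2752, 0]) cube([3820, 238, 2760]);
translate([0, 238, 0]) cube([238, 2514, 2760]);
translate([3582, 238, 0]) cube([238, 2514, 2760]);


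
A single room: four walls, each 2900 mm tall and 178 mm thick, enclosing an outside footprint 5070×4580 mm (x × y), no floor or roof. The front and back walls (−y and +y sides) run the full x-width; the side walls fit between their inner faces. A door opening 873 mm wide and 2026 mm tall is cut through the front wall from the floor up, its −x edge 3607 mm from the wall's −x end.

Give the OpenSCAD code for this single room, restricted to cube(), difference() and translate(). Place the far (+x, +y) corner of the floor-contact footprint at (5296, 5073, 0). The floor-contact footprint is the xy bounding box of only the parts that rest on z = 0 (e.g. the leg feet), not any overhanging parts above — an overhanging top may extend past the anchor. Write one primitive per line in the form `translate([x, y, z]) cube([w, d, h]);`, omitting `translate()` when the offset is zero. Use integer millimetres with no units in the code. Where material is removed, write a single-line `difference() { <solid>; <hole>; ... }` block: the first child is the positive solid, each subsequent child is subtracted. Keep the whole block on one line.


difference() { translate([226, 493, 0]) cube([5070, 178, 2900]); translate([3833, 493, 0]) cube([873, 178, 2026]); }
translate([226, 4895, 0]) cube([5070, 178, 2900]);
translate([226, 671, 0]) cube([178, 4224, 2900]);
translate([5118, 671, 0]) cube([178, 4224, 2900]);


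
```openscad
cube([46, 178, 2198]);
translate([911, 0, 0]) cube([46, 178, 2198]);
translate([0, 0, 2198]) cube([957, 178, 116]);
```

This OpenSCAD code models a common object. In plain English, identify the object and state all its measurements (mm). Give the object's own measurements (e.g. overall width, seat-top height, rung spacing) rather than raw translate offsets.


A door frame. The clear opening is 865 mm wide and 2198 mm high. Two 46 mm wide jambs, 178 mm deep, stand either side of the opening from the floor to the top of the opening. A 116 mm thick head sits across the top of both jambs, spanning the full outside width of the frame.


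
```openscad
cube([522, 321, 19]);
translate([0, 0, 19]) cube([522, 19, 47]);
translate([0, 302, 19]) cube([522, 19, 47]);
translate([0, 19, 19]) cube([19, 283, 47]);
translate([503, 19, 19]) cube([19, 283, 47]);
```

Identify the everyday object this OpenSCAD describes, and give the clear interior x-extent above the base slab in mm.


An open box. The internal width is 484 mm.

A 522×321 base slab with four walls standing on it — an open box. The base is 522 mm wide and the walls are 19 mm thick, so the internal width is 522 − 2 × 19 = 484 mm.


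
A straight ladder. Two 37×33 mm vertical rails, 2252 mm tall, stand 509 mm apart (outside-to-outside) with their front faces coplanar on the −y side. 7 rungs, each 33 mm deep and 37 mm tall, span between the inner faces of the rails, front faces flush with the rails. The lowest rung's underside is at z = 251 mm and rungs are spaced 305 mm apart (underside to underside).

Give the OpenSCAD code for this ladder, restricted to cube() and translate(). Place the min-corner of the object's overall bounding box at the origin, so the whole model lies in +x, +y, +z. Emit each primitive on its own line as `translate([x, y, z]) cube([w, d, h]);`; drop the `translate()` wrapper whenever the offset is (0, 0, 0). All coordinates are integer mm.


cube([37, 33, 2252]);
translate([472, 0, 0]) cube([37, 33, 2252]);
translate([37, 0, 251]) cube([435, 33, 37]);
translate([37, 0, 556]) cube([435, 33, 37]);
translate([37, 0, 861]) cube([435, 33, 37]);
translate([37, 0, 1166]) cube([435, 33, 37]);
translate([37, 0, 1471]) cube([435, 33, 37]);
translate([37, 0, 1776]) cube([435, 33, 37]);
translate([37, 0, 2081]) cube([435, 33, 37]);
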